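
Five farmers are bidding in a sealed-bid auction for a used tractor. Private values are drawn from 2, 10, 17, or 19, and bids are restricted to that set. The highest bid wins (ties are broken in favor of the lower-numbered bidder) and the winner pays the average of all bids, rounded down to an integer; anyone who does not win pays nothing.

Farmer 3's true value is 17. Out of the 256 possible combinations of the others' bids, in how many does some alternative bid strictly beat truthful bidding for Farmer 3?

Others bid (2, 2, 2, 2): truth gives 12; bid 10 gives 14 > 12. Violating.
Others bid (2, 2, 2, 10): truth gives 11; bid 10 gives 12 > 11. Violating.
Others bid (2, 2, 2, 19): truth gives 0; bid 19 gives 9 > 0. Violating.
Others bid (2, 2, 10, 2): truth gives 11; bid 10 gives 12 > 11. Violating.
Others bid (2, 2, 2, 17): truth gives 9; no alternative beats it.
Others bid (2, 2, 10, 17): truth gives 8; no alternative beats it.
(Checking all 256 profiles: 108 have a profitable deviation, 148 do not.)

108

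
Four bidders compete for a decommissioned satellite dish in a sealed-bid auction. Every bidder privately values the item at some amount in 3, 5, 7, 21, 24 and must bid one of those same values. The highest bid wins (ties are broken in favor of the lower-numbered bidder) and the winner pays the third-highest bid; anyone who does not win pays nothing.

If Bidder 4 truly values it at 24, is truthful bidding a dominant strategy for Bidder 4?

Check each profile of the others' bids and compare truth against every alternative bid.
Others bid (3, 3, 21): truth gives 21, best alternative gives 0.
Others bid (3, 21, 3): truth gives 21, best alternative gives 0.
Others bid (21, 3, 3): truth gives 21, best alternative gives 0.
Others bid (3, 5, 21): truth gives 19, best alternative gives 0.
Others bid (3, 21, 5): truth gives 19, best alternative gives 0.
Others bid (5, 3, 21): truth gives 19, best alternative gives 0.
(Remaining 119 profiles checked similarly; truth is weakly best in each.)
In every case the truthful bid is at least as good as any alternative, so it is a dominant strategy.

Yes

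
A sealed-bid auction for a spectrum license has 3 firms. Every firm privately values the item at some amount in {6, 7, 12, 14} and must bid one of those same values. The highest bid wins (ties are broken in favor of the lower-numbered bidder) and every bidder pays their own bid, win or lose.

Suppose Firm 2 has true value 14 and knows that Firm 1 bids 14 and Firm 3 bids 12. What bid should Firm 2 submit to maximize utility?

6

Bid 6: loses but pays 6, utility -6.
Bid 7: loses but pays 7, utility -7.
Bid 12: loses but pays 12, utility -12.
Bid 14: loses but pays 14, utility -14.
The best choice is 6 with utility -6.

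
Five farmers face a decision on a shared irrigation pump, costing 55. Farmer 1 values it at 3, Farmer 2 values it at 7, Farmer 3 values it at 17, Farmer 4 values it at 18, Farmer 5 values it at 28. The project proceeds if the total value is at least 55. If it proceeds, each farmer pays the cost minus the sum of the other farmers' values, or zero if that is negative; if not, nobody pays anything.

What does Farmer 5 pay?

10

Total value 73 ≥ cost 55, so the project is built.
The other farmers' values sum to 45.
Cost minus that sum is 55 - 45 = 10.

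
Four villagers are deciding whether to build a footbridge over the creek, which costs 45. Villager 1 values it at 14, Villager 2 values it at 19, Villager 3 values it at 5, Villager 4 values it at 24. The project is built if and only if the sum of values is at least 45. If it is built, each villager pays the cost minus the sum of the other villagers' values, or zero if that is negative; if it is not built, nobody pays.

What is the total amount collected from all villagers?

9

Total value 62 ≥ cost 45, so it is built.
Villager 1: others sum to 48; max(0, 45 - 48) = 0.
Villager 2: others sum to 43; max(0, 45 - 43) = 2.
Villager 3: others sum to 57; max(0, 45 - 57) = 0.
Villager 4: others sum to 38; max(0, 45 - 38) = 7.
Total collected = 0 + 2 + 0 + 7 = 9.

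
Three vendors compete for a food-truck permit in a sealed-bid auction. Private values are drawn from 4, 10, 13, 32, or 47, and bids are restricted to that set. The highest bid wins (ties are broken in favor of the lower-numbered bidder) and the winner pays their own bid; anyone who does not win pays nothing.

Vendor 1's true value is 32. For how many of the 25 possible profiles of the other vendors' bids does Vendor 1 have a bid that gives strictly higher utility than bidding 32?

Others bid (4, 4): truth gives 0; bid 4 gives 28 > 0. Violating.
Others bid (4, 10): truth gives 0; bid 10 gives 22 > 0. Violating.
Others bid (4, 13): truth gives 0; bid 13 gives 19 > 0. Violating.
Others bid (10, 4): truth gives 0; bid 10 gives 22 > 0. Violating.
Others bid (4, 32): truth gives 0; no alternative beats it.
Others bid (4, 47): truth gives 0; no alternative beats it.
(Checking all 25 profiles: 9 have a profitable deviation, 16 do not.)

9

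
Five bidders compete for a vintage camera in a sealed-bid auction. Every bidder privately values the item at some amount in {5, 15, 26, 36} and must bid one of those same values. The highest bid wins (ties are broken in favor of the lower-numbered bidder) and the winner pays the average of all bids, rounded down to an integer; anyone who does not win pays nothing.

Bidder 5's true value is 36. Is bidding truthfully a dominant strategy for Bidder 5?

No

Consider the case where Bidder 1 bids 5, Bidder 2 bids 5, Bidder 3 bids 5 and Bidder 4 bids 5.
Truthful bid 36: wins, pays 11, utility 36 - 11 = 25.
Bid 15 instead: wins, pays 7, utility 36 - 7 = 29.
Since 29 > 25, bidding 15 is strictly better here, so truthful bidding is not dominant.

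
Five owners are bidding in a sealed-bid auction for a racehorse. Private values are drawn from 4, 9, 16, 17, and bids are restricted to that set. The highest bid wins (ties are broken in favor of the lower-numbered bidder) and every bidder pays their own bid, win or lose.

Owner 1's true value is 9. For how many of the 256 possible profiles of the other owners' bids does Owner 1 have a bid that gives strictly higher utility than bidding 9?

Others bid (4, 4, 4, 4): truth gives 0; bid 4 gives 5 > 0. Violating.
Others bid (4, 4, 4, 16): truth gives -9; bid 4 gives -4 > -9. Violating.
Others bid (4, 4, 4, 17): truth gives -9; bid 4 gives -4 > -9. Violating.
Others bid (4, 4, 9, 16): truth gives -9; bid 4 gives -4 > -9. Violating.
Others bid (4, 4, 4, 9): truth gives 0; no alternative beats it.
Others bid (4, 4, 9, 4): truth gives 0; no alternative beats it.
(Checking all 256 profiles: 241 have a profitable deviation, 15 do not.)

241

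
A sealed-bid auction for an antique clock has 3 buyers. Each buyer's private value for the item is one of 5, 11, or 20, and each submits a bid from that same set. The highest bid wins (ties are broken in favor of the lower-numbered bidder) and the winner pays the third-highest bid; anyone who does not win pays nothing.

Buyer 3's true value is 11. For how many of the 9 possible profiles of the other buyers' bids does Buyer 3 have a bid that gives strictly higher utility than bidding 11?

Others bid (5, 11): truth gives 0; bid 20 gives 6 > 0. Violating.
Others bid (11, 5): truth gives 0; bid 20 gives 6 > 0. Violating.
Others bid (5, 5): truth gives 6; no alternative beats it.
Others bid (5, 20): truth gives 0; no alternative beats it.
(Checking all 9 profiles: 2 have a profitable deviation, 7 do not.)

2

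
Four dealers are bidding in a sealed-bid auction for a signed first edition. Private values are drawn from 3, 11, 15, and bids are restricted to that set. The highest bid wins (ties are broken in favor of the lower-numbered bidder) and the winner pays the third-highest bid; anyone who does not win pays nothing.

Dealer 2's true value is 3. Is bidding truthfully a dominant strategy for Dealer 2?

Yes

Check each profile of the others' bids and compare truth against every alternative bid.
Others bid (3, 11, 11): truth gives 0, best alternative gives -8.
Others bid (3, 3, 3): truth gives 0, best alternative gives 0.
Others bid (3, 3, 11): truth gives 0, best alternative gives 0.
Others bid (3, 3, 15): truth gives 0, best alternative gives 0.
Others bid (3, 11, 3): truth gives 0, best alternative gives 0.
Others bid (3, 11, 15): truth gives 0, best alternative gives 0.
(Remaining 21 profiles checked similarly; truth is weakly best in each.)
In every case the truthful bid is at least as good as any alternative, so it is a dominant strategy.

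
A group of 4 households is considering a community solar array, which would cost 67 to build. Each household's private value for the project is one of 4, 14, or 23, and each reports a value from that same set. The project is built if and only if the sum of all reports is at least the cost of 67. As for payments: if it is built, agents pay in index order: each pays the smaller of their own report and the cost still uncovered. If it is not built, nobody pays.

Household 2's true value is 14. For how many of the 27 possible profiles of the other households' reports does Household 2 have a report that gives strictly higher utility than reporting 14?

1

Others report (23, 23, 23): truth gives 0; report 4 gives 10 > 0. Violating.
Others report (4, 4, 4): truth gives 0; no alternative beats it.
Others report (4, 4, 14): truth gives 0; no alternative beats it.
(Checking all 27 profiles: 1 has a profitable deviation, 26 do not.)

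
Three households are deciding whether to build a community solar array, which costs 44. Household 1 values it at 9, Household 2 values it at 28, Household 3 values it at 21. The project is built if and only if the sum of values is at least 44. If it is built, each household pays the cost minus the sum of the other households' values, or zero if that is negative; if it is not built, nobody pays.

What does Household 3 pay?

Total value 58 ≥ cost 44, so the project is built.
The other households' values sum to 37.
Cost minus that sum is 44 - 37 = 7.

7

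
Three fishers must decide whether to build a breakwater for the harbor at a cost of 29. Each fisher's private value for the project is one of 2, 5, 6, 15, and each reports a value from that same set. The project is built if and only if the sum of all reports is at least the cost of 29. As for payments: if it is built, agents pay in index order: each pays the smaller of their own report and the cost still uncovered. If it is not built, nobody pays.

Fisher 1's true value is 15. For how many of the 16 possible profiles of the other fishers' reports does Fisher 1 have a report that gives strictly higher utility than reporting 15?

1

Others report (15, 15): truth gives 0; report 2 gives 13 > 0. Violating.
Others report (2, 2): truth gives 0; no alternative beats it.
Others report (2, 5): truth gives 0; no alternative beats it.
(Checking all 16 profiles: 1 has a profitable deviation, 15 do not.)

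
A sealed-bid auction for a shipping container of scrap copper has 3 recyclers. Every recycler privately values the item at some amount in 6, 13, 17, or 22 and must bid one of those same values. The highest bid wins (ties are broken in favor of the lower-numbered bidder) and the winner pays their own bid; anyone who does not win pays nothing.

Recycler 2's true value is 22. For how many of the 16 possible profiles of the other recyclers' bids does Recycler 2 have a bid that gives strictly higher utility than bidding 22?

6

Others bid (6, 6): truth gives 0; bid 13 gives 9 > 0. Violating.
Others bid (6, 13): truth gives 0; bid 13 gives 9 > 0. Violating.
Others bid (6, 17): truth gives 0; bid 17 gives 5 > 0. Violating.
Others bid (13, 6): truth gives 0; bid 17 gives 5 > 0. Violating.
Others bid (6, 22): truth gives 0; no alternative beats it.
Others bid (13, 22): truth gives 0; no alternative beats it.
(Checking all 16 profiles: 6 have a profitable deviation, 10 do not.)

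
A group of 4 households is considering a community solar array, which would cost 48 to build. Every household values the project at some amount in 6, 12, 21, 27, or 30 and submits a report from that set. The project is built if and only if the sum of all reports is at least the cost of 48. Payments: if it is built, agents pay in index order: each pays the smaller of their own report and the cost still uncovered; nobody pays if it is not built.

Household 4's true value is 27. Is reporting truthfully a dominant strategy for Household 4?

Yes

Check each profile of the others' reports and compare truth against every alternative report.
Others report (6, 12, 30): truth gives 27, best alternative gives 27.
Others report (6, 21, 21): truth gives 27, best alternative gives 27.
Others report (6, 21, 27): truth gives 27, best alternative gives 27.
Others report (6, 21, 30): truth gives 27, best alternative gives 27.
Others report (6, 27, 21): truth gives 27, best alternative gives 27.
Others report (6, 27, 27): truth gives 27, best alternative gives 27.
(Remaining 119 profiles checked similarly; truth is weakly best in each.)
In every case the truthful report is at least as good as any alternative, so it is a dominant strategy.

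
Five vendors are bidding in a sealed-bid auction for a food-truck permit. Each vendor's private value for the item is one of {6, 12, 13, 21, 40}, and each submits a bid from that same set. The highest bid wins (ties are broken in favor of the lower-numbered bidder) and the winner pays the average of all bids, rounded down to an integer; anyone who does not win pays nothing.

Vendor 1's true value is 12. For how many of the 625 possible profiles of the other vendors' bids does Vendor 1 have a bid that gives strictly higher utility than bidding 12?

51

Others bid (6, 6, 6, 6): truth gives 5; bid 6 gives 6 > 5. Violating.
Others bid (6, 6, 6, 13): truth gives 0; bid 13 gives 4 > 0. Violating.
Others bid (6, 6, 12, 13): truth gives 0; bid 13 gives 2 > 0. Violating.
Others bid (6, 6, 13, 6): truth gives 0; bid 13 gives 4 > 0. Violating.
Others bid (6, 6, 6, 12): truth gives 4; no alternative beats it.
Others bid (6, 6, 6, 21): truth gives 0; no alternative beats it.
(Checking all 625 profiles: 51 have a profitable deviation, 574 do not.)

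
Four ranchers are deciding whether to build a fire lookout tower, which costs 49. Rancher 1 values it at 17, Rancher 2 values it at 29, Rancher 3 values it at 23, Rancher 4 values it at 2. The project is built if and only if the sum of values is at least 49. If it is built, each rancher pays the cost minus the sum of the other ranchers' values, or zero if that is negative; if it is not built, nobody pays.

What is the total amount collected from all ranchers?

Total value 71 ≥ cost 49, so it is built.
Rancher 1: others sum to 54; max(0, 49 - 54) = 0.
Rancher 2: others sum to 42; max(0, 49 - 42) = 7.
Rancher 3: others sum to 48; max(0, 49 - 48) = 1.
Rancher 4: others sum to 69; max(0, 49 - 69) = 0.
Total collected = 0 + 7 + 1 + 0 = 8.

8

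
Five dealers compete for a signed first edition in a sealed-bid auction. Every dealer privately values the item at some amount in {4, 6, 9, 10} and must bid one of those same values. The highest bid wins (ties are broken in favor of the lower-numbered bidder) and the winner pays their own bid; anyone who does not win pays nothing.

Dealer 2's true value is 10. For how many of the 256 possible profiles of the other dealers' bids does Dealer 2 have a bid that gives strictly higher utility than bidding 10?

54

Others bid (4, 4, 4, 4): truth gives 0; bid 6 gives 4 > 0. Violating.
Others bid (4, 4, 4, 6): truth gives 0; bid 6 gives 4 > 0. Violating.
Others bid (4, 4, 4, 9): truth gives 0; bid 9 gives 1 > 0. Violating.
Others bid (4, 4, 6, 4): truth gives 0; bid 6 gives 4 > 0. Violating.
Others bid (4, 4, 4, 10): truth gives 0; no alternative beats it.
Others bid (4, 4, 6, 10): truth gives 0; no alternative beats it.
(Checking all 256 profiles: 54 have a profitable deviation, 202 do not.)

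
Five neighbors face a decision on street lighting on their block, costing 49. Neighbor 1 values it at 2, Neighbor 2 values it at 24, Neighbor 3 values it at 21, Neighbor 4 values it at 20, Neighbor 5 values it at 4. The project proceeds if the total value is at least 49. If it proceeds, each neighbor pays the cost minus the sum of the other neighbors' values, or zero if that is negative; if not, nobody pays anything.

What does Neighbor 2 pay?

Total value 71 ≥ cost 49, so the project is built.
The other neighbors' values sum to 47.
Cost minus that sum is 49 - 47 = 2.

2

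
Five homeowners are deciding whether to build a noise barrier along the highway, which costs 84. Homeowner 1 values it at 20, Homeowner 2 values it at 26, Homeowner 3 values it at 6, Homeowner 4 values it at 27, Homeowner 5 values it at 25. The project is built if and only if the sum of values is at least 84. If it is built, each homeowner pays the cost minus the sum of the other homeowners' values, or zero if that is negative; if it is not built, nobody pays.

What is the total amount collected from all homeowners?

Total value 104 ≥ cost 84, so it is built.
Homeowner 1: others sum to 84; max(0, 84 - 84) = 0.
Homeowner 2: others sum to 78; max(0, 84 - 78) = 6.
Homeowner 3: others sum to 98; max(0, 84 - 98) = 0.
Homeowner 4: others sum to 77; max(0, 84 - 77) = 7.
Homeowner 5: others sum to 79; max(0, 84 - 79) = 5.
Total collected = 0 + 6 + 0 + 7 + 5 = 18.

18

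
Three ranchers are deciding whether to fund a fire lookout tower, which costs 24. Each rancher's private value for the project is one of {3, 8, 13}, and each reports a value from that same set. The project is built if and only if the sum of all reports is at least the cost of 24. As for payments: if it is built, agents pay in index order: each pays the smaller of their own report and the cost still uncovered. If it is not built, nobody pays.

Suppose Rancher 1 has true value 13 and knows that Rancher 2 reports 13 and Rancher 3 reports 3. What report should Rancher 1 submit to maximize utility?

Report 3: project not built, utility 0.
Report 8: project built, pays 8, utility 13 - 8 = 5.
Report 13: project built, pays 13, utility 13 - 13 = 0.
The best choice is 8 with utility 5.

8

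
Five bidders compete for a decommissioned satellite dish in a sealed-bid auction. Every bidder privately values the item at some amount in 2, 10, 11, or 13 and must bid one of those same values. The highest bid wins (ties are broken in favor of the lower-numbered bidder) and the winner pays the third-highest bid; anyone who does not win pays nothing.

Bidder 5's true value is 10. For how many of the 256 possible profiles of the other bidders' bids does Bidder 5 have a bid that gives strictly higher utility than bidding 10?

Others bid (2, 2, 2, 10): truth gives 0; bid 11 gives 8 > 0. Violating.
Others bid (2, 2, 2, 11): truth gives 0; bid 13 gives 8 > 0. Violating.
Others bid (2, 2, 10, 2): truth gives 0; bid 11 gives 8 > 0. Violating.
Others bid (2, 2, 11, 2): truth gives 0; bid 13 gives 8 > 0. Violating.
Others bid (2, 2, 2, 2): truth gives 8; no alternative beats it.
Others bid (2, 2, 2, 13): truth gives 0; no alternative beats it.
(Checking all 256 profiles: 8 have a profitable deviation, 248 do not.)

8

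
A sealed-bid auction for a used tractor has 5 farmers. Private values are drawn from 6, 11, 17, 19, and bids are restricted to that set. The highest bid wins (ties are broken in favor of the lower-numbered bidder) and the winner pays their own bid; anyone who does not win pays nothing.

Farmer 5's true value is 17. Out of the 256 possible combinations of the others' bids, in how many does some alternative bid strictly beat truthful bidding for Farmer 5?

Others bid (6, 6, 6, 6): truth gives 0; bid 11 gives 6 > 0. Violating.
Others bid (6, 6, 6, 11): truth gives 0; no alternative beats it.
Others bid (6, 6, 6, 17): truth gives 0; no alternative beats it.
(Checking all 256 profiles: 1 has a profitable deviation, 255 do not.)

1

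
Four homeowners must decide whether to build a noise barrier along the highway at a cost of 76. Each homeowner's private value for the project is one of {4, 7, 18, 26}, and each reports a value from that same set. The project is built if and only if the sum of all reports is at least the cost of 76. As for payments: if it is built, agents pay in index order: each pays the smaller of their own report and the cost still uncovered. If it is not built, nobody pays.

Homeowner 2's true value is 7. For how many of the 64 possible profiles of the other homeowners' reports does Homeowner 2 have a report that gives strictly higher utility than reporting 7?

1

Others report (26, 26, 26): truth gives 0; report 4 gives 3 > 0. Violating.
Others report (4, 4, 4): truth gives 0; no alternative beats it.
Others report (4, 4, 7): truth gives 0; no alternative beats it.
(Checking all 64 profiles: 1 has a profitable deviation, 63 do not.)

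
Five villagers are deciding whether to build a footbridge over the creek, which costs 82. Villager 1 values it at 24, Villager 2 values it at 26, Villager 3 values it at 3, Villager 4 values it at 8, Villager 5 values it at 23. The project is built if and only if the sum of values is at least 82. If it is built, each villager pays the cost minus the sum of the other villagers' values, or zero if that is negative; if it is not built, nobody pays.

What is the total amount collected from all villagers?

74

Total value 84 ≥ cost 82, so it is built.
Villager 1: others sum to 60; max(0, 82 - 60) = 22.
Villager 2: others sum to 58; max(0, 82 - 58) = 24.
Villager 3: others sum to 81; max(0, 82 - 81) = 1.
Villager 4: others sum to 76; max(0, 82 - 76) = 6.
Villager 5: others sum to 61; max(0, 82 - 61) = 21.
Total collected = 22 + 24 + 1 + 6 + 21 = 74.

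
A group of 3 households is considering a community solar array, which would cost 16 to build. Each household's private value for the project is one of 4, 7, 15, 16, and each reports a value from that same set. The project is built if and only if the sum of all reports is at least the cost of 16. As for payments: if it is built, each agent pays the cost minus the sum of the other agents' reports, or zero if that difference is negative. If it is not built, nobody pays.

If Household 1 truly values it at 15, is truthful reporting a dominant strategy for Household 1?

Yes

Check each profile of the others' reports and compare truth against every alternative report.
Others report (4, 15): truth gives 15, best alternative gives 15.
Others report (4, 16): truth gives 15, best alternative gives 15.
Others report (7, 15): truth gives 15, best alternative gives 15.
Others report (7, 16): truth gives 15, best alternative gives 15.
Others report (15, 4): truth gives 15, best alternative gives 15.
Others report (15, 7): truth gives 15, best alternative gives 15.
(Remaining 10 profiles checked similarly; truth is weakly best in each.)
In every case the truthful report is at least as good as any alternative, so it is a dominant strategy.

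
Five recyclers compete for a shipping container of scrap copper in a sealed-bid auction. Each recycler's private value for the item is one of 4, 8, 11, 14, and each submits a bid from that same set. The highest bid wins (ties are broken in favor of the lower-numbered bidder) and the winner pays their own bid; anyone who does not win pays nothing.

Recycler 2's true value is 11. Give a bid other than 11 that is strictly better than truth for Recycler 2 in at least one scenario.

8

Suppose Recycler 1 bids 4, Recycler 3 bids 4, Recycler 4 bids 4 and Recycler 5 bids 4.
Bid 11: wins, pays 11, utility 11 - 11 = 0.
Bid 8: wins, pays 8, utility 11 - 8 = 3.
So bidding 8 beats truth here (3 > 0).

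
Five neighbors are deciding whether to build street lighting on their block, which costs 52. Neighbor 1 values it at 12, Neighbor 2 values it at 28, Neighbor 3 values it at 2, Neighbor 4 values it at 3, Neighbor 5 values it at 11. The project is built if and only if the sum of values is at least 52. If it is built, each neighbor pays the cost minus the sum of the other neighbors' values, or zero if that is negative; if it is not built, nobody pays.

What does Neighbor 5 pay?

7

Total value 56 ≥ cost 52, so the project is built.
The other neighbors' values sum to 45.
Cost minus that sum is 52 - 45 = 7.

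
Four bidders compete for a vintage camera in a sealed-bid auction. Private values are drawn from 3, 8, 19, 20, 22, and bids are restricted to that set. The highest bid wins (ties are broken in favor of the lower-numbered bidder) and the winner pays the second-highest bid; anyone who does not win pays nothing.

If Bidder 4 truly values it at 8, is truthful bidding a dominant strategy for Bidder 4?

Check each profile of the others' bids and compare truth against every alternative bid.
Others bid (3, 3, 3): truth gives 5, best alternative gives 5.
Others bid (3, 3, 8): truth gives 0, best alternative gives 0.
Others bid (3, 3, 19): truth gives 0, best alternative gives 0.
Others bid (3, 3, 20): truth gives 0, best alternative gives 0.
Others bid (3, 3, 22): truth gives 0, best alternative gives 0.
Others bid (3, 8, 3): truth gives 0, best alternative gives 0.
(Remaining 119 profiles checked similarly; truth is weakly best in each.)
In every case the truthful bid is at least as good as any alternative, so it is a dominant strategy.

Yes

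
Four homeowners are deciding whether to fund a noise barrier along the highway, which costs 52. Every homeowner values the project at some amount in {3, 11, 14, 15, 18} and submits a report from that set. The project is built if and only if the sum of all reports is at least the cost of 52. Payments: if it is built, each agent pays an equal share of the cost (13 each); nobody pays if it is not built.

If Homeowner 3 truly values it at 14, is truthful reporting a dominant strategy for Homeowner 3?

No

Consider the case where Homeowner 1 reports 3, Homeowner 2 reports 14 and Homeowner 4 reports 18.
Truthful report 14: project not built, utility 0.
Report 18 instead: project built, pays 13, utility 14 - 13 = 1.
Since 1 > 0, reporting 18 is strictly better here, so truthful reporting is not dominant.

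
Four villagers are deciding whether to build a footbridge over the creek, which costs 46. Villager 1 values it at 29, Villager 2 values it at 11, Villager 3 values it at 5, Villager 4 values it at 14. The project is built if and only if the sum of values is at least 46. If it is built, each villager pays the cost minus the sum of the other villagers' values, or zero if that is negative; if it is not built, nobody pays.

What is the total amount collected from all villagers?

Total value 59 ≥ cost 46, so it is built.
Villager 1: others sum to 30; max(0, 46 - 30) = 16.
Villager 2: others sum to 48; max(0, 46 - 48) = 0.
Villager 3: others sum to 54; max(0, 46 - 54) = 0.
Villager 4: others sum to 45; max(0, 46 - 45) = 1.
Total collected = 16 + 0 + 0 + 1 = 17.

17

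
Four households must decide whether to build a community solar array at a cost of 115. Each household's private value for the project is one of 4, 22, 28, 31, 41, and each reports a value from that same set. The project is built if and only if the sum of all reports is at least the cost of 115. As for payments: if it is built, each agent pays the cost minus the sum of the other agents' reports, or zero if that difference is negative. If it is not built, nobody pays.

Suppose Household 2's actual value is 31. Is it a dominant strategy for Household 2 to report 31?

Yes

Check each profile of the others' reports and compare truth against every alternative report.
Others report (41, 41, 41): truth gives 31, best alternative gives 31.
Others report (31, 41, 41): truth gives 29, best alternative gives 29.
Others report (41, 31, 41): truth gives 29, best alternative gives 29.
Others report (41, 41, 31): truth gives 29, best alternative gives 29.
Others report (28, 41, 41): truth gives 26, best alternative gives 26.
Others report (41, 28, 41): truth gives 26, best alternative gives 26.
(Remaining 119 profiles checked similarly; truth is weakly best in each.)
In every case the truthful report is at least as good as any alternative, so it is a dominant strategy.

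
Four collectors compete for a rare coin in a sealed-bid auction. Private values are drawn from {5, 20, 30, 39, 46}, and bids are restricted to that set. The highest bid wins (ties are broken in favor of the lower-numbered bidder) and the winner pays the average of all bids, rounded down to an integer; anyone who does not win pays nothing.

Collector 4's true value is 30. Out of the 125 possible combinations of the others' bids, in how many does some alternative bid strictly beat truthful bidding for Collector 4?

28

Others bid (5, 5, 5): truth gives 19; bid 20 gives 22 > 19. Violating.
Others bid (5, 5, 30): truth gives 0; bid 39 gives 11 > 0. Violating.
Others bid (5, 5, 39): truth gives 0; bid 46 gives 7 > 0. Violating.
Others bid (5, 20, 30): truth gives 0; bid 39 gives 7 > 0. Violating.
Others bid (5, 5, 20): truth gives 15; no alternative beats it.
Others bid (5, 5, 46): truth gives 0; no alternative beats it.
(Checking all 125 profiles: 28 have a profitable deviation, 97 do not.)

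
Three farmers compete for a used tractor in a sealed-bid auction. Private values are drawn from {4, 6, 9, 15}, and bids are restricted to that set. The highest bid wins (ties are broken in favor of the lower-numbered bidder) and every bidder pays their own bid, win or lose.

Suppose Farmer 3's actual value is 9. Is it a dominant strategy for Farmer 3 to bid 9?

Consider the case where Farmer 1 bids 4 and Farmer 2 bids 4.
Truthful bid 9: wins, pays 9, utility 9 - 9 = 0.
Bid 6 instead: wins, pays 6, utility 9 - 6 = 3.
Since 3 > 0, bidding 6 is strictly better here, so truthful bidding is not dominant.

No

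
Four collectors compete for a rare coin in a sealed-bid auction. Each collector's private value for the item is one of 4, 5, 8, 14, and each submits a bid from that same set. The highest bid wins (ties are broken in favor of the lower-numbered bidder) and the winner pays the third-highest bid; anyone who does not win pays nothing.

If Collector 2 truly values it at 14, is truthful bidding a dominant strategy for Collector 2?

Yes

Check each profile of the others' bids and compare truth against every alternative bid.
Others bid (4, 4, 14): truth gives 10, best alternative gives 0.
Others bid (4, 14, 4): truth gives 10, best alternative gives 0.
Others bid (8, 4, 4): truth gives 10, best alternative gives 0.
Others bid (4, 5, 14): truth gives 9, best alternative gives 0.
Others bid (4, 14, 5): truth gives 9, best alternative gives 0.
Others bid (5, 4, 14): truth gives 9, best alternative gives 0.
(Remaining 58 profiles checked similarly; truth is weakly best in each.)
In every case the truthful bid is at least as good as any alternative, so it is a dominant strategy.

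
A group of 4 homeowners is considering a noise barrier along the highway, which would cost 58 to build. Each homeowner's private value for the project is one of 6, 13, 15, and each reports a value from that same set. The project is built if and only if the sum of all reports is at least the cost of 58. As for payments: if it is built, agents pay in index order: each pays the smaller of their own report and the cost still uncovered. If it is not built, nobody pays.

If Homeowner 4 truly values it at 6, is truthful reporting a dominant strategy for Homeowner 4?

Check each profile of the others' reports and compare truth against every alternative report.
Others report (15, 15, 15): truth gives 0, best alternative gives -7.
Others report (6, 6, 6): truth gives 0, best alternative gives 0.
Others report (6, 6, 13): truth gives 0, best alternative gives 0.
Others report (6, 6, 15): truth gives 0, best alternative gives 0.
Others report (6, 13, 6): truth gives 0, best alternative gives 0.
Others report (6, 13, 13): truth gives 0, best alternative gives 0.
(Remaining 21 profiles checked similarly; truth is weakly best in each.)
In every case the truthful report is at least as good as any alternative, so it is a dominant strategy.

Yes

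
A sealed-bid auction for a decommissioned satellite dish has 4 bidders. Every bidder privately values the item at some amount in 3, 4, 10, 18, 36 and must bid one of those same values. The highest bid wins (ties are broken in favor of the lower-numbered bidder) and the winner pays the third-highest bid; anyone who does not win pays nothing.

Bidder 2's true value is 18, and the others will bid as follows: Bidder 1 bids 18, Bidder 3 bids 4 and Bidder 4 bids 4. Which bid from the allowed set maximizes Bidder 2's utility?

36

Bid 3: loses, pays 0, utility 0.
Bid 4: loses, pays 0, utility 0.
Bid 10: loses, pays 0, utility 0.
Bid 18: loses, pays 0, utility 0.
Bid 36: wins, pays 4, utility 18 - 4 = 14.
The best choice is 36 with utility 14.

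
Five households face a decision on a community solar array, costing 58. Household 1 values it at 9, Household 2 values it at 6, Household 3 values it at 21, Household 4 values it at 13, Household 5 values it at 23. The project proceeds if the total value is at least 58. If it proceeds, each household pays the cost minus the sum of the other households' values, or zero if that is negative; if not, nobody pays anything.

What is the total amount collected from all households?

Total value 72 ≥ cost 58, so it is built.
Household 1: others sum to 63; max(0, 58 - 63) = 0.
Household 2: others sum to 66; max(0, 58 - 66) = 0.
Household 3: others sum to 51; max(0, 58 - 51) = 7.
Household 4: others sum to 59; max(0, 58 - 59) = 0.
Household 5: others sum to 49; max(0, 58 - 49) = 9.
Total collected = 0 + 0 + 7 + 0 + 9 = 16.

16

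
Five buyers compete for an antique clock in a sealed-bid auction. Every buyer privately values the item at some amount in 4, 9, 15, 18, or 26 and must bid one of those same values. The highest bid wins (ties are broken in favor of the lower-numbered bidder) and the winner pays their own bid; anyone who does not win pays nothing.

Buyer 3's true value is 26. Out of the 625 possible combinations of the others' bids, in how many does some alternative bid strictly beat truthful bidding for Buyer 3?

144

Others bid (4, 4, 4, 4): truth gives 0; bid 9 gives 17 > 0. Violating.
Others bid (4, 4, 4, 9): truth gives 0; bid 9 gives 17 > 0. Violating.
Others bid (4, 4, 4, 15): truth gives 0; bid 15 gives 11 > 0. Violating.
Others bid (4, 4, 4, 18): truth gives 0; bid 18 gives 8 > 0. Violating.
Others bid (4, 4, 4, 26): truth gives 0; no alternative beats it.
Others bid (4, 4, 9, 26): truth gives 0; no alternative beats it.
(Checking all 625 profiles: 144 have a profitable deviation, 481 do not.)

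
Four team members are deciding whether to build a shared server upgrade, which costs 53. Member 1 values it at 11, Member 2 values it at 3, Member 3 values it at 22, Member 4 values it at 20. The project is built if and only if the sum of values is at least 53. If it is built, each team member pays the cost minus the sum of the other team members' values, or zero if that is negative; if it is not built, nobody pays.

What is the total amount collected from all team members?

44

Total value 56 ≥ cost 53, so it is built.
Member 1: others sum to 45; max(0, 53 - 45) = 8.
Member 2: others sum to 53; max(0, 53 - 53) = 0.
Member 3: others sum to 34; max(0, 53 - 34) = 19.
Member 4: others sum to 36; max(0, 53 - 36) = 17.
Total collected = 8 + 0 + 19 + 17 = 44.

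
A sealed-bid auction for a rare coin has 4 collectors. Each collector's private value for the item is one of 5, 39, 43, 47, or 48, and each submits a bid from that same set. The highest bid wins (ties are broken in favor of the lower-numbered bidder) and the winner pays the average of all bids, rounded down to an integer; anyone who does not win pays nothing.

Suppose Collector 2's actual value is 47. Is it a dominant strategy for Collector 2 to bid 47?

No

Consider the case where Collector 1 bids 5, Collector 3 bids 5 and Collector 4 bids 5.
Truthful bid 47: wins, pays 15, utility 47 - 15 = 32.
Bid 39 instead: wins, pays 13, utility 47 - 13 = 34.
Since 34 > 32, bidding 39 is strictly better here, so truthful bidding is not dominant.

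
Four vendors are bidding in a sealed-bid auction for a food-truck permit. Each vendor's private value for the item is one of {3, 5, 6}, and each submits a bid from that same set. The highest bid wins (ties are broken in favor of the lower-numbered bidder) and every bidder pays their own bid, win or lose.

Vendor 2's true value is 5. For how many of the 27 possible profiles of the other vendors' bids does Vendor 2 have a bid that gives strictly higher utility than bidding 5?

Others bid (3, 3, 6): truth gives -5; bid 6 gives -1 > -5. Violating.
Others bid (3, 5, 6): truth gives -5; bid 6 gives -1 > -5. Violating.
Others bid (3, 6, 3): truth gives -5; bid 6 gives -1 > -5. Violating.
Others bid (3, 6, 5): truth gives -5; bid 6 gives -1 > -5. Violating.
Others bid (3, 3, 3): truth gives 0; no alternative beats it.
Others bid (3, 3, 5): truth gives 0; no alternative beats it.
(Checking all 27 profiles: 23 have a profitable deviation, 4 do not.)

23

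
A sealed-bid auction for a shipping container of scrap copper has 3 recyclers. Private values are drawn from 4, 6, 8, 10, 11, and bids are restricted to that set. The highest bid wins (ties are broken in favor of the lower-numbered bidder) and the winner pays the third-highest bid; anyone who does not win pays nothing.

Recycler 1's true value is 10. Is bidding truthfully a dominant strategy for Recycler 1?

No

Consider the case where Recycler 2 bids 4 and Recycler 3 bids 11.
Truthful bid 10: loses, pays 0, utility 0.
Bid 11 instead: wins, pays 4, utility 10 - 4 = 6.
Since 6 > 0, bidding 11 is strictly better here, so truthful bidding is not dominant.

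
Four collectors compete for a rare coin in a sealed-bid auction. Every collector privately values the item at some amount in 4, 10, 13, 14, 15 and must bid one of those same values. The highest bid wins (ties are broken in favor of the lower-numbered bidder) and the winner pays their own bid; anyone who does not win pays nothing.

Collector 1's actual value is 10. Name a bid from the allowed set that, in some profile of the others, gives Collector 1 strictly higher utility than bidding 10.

Suppose Collector 2 bids 4, Collector 3 bids 4 and Collector 4 bids 4.
Bid 10: wins, pays 10, utility 10 - 10 = 0.
Bid 4: wins, pays 4, utility 10 - 4 = 6.
So bidding 4 beats truth here (6 > 0).

4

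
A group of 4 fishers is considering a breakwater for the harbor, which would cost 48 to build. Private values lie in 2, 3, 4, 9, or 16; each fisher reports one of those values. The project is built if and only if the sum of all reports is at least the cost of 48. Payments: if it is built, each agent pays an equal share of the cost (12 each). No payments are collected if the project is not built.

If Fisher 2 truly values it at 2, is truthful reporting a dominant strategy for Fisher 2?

Check each profile of the others' reports and compare truth against every alternative report.
Others report (16, 16, 16): truth gives -10, best alternative gives -10.
Others report (2, 2, 2): truth gives 0, best alternative gives 0.
Others report (2, 2, 3): truth gives 0, best alternative gives 0.
Others report (2, 2, 4): truth gives 0, best alternative gives 0.
Others report (2, 2, 9): truth gives 0, best alternative gives 0.
Others report (2, 2, 16): truth gives 0, best alternative gives 0.
(Remaining 119 profiles checked similarly; truth is weakly best in each.)
In every case the truthful report is at least as good as any alternative, so it is a dominant strategy.

Yes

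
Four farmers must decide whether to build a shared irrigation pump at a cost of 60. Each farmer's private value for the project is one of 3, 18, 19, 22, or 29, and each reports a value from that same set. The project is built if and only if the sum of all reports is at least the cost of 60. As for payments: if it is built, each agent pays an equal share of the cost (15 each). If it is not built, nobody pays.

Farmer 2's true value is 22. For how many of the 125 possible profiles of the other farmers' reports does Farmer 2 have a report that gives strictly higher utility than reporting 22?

Others report (3, 3, 29): truth gives 0; report 29 gives 7 > 0. Violating.
Others report (3, 29, 3): truth gives 0; report 29 gives 7 > 0. Violating.
Others report (29, 3, 3): truth gives 0; report 29 gives 7 > 0. Violating.
Others report (3, 3, 3): truth gives 0; no alternative beats it.
Others report (3, 3, 18): truth gives 0; no alternative beats it.
(Checking all 125 profiles: 3 have a profitable deviation, 122 do not.)

3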